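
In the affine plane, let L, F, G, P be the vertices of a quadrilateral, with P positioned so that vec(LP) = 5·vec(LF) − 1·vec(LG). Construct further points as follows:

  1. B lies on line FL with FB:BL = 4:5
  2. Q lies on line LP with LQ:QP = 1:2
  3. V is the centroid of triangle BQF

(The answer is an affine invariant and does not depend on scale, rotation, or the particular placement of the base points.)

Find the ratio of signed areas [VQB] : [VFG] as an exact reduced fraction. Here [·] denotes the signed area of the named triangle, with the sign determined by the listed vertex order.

[VQB]:[VFG] = -4/3

Assign L = (0, 0), F = (1, 0), G = (0, 1), P = (5, -1) — the answer is frame-independent, so this choice is without loss of generality.
1. B lies on line FL with FB:BL = 4:5 ⇒ B = (5/9, 0)
2. Q lies on line LP with LQ:QP = 1:2 ⇒ Q = (5/3, -1/3)
3. V is the centroid of triangle BQF ⇒ V = (29/27, -1/9)
2·[VQB] = -4/81, 2·[VFG] = 1/27
[VQB]:[VFG] = -4/81:1/27 = -4/3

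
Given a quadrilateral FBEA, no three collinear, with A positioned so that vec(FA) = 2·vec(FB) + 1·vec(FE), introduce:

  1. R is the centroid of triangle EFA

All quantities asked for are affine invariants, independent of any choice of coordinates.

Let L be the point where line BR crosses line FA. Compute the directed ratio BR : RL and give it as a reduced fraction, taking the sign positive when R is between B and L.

Work in coordinates with F = (0, 0), B = (1, 0), E = (0, 1), A = (2, 1).
1. R is the centroid of triangle EFA ⇒ R = (2/3, 2/3)
line BR meets FA at L = (4/5, 2/5)
R = B + t·(L−B) with t = 5/3, so BR:RL = 5/3:-2/3

BR:RL = -5/2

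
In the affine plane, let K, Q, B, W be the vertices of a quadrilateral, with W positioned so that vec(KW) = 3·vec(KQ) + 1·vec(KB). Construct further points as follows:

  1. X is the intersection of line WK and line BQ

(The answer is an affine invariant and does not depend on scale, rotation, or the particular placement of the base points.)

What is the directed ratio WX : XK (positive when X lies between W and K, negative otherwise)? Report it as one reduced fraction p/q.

Set K = (0, 0), Q = (1, 0), B = (0, 1), W = (3, 1); any affine frame gives the same invariant.
1. X is the intersection of line WK and line BQ ⇒ X = (3/4, 1/4)
X = W + t·(K−W) with t = 3/4, so WX:XK = t:(1−t) = 3/4:1/4

WX:XK = 3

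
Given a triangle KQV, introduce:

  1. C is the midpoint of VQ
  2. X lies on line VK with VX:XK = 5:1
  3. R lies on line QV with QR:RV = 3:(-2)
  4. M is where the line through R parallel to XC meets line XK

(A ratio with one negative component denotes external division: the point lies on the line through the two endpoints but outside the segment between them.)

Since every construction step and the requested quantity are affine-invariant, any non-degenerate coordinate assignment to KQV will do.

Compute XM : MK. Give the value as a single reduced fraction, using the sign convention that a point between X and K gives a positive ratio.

Assign K = (0, 0), Q = (1, 0), V = (0, 1) — the answer is frame-independent, so this choice is without loss of generality.
1. C is the midpoint of VQ ⇒ C = (1/2, 1/2)
2. X lies on line VK with VX:XK = 5:1 ⇒ X = (0, 1/6)
3. R lies on line QV with QR:RV = 3:(-2) ⇒ R = (-2, 3)
4. M is where the line through R parallel to XC meets line XK ⇒ M = (0, 13/3)
M = X + t·(K−X) with t = -25, so XM:MK = t:(1−t) = -25:26

XM:MK = -25/26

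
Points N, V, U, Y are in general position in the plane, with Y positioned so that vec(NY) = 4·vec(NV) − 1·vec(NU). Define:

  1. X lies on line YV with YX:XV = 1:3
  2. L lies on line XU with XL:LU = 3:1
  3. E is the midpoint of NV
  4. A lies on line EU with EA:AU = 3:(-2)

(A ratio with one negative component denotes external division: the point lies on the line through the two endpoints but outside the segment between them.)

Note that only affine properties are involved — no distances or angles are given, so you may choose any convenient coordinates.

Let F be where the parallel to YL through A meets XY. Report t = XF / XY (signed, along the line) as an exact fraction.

t = 85/6

Work in coordinates with N = (0, 0), V = (1, 0), U = (0, 1), Y = (4, -1).
1. X lies on line YV with YX:XV = 1:3 ⇒ X = (13/4, -3/4)
2. L lies on line XU with XL:LU = 3:1 ⇒ L = (13/16, 9/16)
3. E is the midpoint of NV ⇒ E = (1/2, 0)
4. A lies on line EU with EA:AU = 3:(-2) ⇒ A = (-1, 3)
through A parallel to YL: direction (-51/16, 25/16); meets XY at F = (111/8, -103/24)
F = X + t·(Y−X) with t = 85/6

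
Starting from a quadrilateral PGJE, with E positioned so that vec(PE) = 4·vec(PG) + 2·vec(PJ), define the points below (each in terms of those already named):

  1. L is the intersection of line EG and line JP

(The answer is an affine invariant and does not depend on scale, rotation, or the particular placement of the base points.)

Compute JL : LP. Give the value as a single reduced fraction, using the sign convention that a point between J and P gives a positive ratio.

JL:LP = -5/2

Work in coordinates with P = (0, 0), G = (1, 0), J = (0, 1), E = (4, 2).
1. L is the intersection of line EG and line JP ⇒ L = (0, -2/3)
L = J + t·(P−J) with t = 5/3, so JL:LP = t:(1−t) = 5/3:-2/3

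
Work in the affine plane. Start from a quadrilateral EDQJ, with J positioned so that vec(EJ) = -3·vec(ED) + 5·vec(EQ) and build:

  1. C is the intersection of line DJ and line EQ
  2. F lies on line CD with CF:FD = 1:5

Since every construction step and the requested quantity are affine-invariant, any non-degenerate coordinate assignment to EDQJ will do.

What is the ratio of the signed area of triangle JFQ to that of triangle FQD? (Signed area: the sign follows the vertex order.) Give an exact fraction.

Choose coordinates E = (0, 0), D = (1, 0), Q = (0, 1), J = (-3, 5).
1. C is the intersection of line DJ and line EQ ⇒ C = (0, 5/4)
2. F lies on line CD with CF:FD = 1:5 ⇒ F = (1/6, 25/24)
2·[JFQ] = -19/24, 2·[FQD] = 5/24
[JFQ]:[FQD] = -19/24:5/24 = -19/5

[JFQ]:[FQD] = -19/5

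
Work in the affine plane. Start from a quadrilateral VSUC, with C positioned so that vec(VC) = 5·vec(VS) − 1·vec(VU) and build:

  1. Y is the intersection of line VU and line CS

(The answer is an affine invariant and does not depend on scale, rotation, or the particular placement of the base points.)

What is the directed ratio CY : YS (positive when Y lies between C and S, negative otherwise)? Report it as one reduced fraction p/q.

CY:YS = -5

Assign V = (0, 0), S = (1, 0), U = (0, 1), C = (5, -1) — the answer is frame-independent, so this choice is without loss of generality.
1. Y is the intersection of line VU and line CS ⇒ Y = (0, 1/4)
Y = C + t·(S−C) with t = 5/4, so CY:YS = t:(1−t) = 5/4:-1/4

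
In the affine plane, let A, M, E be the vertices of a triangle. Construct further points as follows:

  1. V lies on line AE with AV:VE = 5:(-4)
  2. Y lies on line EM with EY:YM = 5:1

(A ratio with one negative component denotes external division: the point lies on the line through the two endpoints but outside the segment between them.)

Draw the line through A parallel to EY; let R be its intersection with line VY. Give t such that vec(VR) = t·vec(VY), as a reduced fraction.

t = 5/4

Set A = (0, 0), M = (1, 0), E = (0, 1); any affine frame gives the same invariant.
1. V lies on line AE with AV:VE = 5:(-4) ⇒ V = (0, 5)
2. Y lies on line EM with EY:YM = 5:1 ⇒ Y = (5/6, 1/6)
through A parallel to EY: direction (5/6, -5/6); meets VY at R = (25/24, -25/24)
R = V + t·(Y−V) with t = 5/4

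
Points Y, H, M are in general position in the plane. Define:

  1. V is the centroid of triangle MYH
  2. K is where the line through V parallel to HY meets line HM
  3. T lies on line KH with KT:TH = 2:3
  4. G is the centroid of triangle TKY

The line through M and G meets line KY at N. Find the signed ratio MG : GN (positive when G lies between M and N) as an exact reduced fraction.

MG:GN = -16

Set Y = (0, 0), H = (1, 0), M = (0, 1); any affine frame gives the same invariant.
1. V is the centroid of triangle MYH ⇒ V = (1/3, 1/3)
2. K is where the line through V parallel to HY meets line HM ⇒ K = (2/3, 1/3)
3. T lies on line KH with KT:TH = 2:3 ⇒ T = (4/5, 1/5)
4. G is the centroid of triangle TKY ⇒ G = (22/45, 8/45)
line MG meets KY at N = (11/24, 11/48)
G = M + t·(N−M) with t = 16/15, so MG:GN = 16/15:-1/15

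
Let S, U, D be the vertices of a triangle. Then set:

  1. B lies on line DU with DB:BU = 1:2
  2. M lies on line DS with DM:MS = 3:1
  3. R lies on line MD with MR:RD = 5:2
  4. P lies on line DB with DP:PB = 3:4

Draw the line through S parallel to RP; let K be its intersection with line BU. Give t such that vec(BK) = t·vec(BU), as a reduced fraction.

Work in coordinates with S = (0, 0), U = (1, 0), D = (0, 1).
1. B lies on line DU with DB:BU = 1:2 ⇒ B = (1/3, 2/3)
2. M lies on line DS with DM:MS = 3:1 ⇒ M = (0, 1/4)
3. R lies on line MD with MR:RD = 5:2 ⇒ R = (0, 11/14)
4. P lies on line DB with DP:PB = 3:4 ⇒ P = (1/7, 6/7)
through S parallel to RP: direction (1/7, 1/14); meets BU at K = (2/3, 1/3)
K = B + t·(U−B) with t = 1/2

t = 1/2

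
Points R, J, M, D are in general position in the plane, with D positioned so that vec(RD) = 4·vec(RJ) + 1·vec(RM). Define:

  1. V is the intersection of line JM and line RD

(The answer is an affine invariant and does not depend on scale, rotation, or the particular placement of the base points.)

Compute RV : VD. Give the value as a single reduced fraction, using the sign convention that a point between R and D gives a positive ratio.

Assign R = (0, 0), J = (1, 0), M = (0, 1), D = (4, 1) — the answer is frame-independent, so this choice is without loss of generality.
1. V is the intersection of line JM and line RD ⇒ V = (4/5, 1/5)
V = R + t·(D−R) with t = 1/5, so RV:VD = t:(1−t) = 1/5:4/5

RV:VD = 1/4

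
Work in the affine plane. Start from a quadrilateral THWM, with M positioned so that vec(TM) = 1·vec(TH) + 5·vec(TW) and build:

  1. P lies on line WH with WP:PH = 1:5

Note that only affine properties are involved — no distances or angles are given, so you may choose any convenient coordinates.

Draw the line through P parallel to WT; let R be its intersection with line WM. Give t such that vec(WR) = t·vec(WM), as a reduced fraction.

t = 1/6

Work in coordinates with T = (0, 0), H = (1, 0), W = (0, 1), M = (1, 5).
1. P lies on line WH with WP:PH = 1:5 ⇒ P = (1/6, 5/6)
through P parallel to WT: direction (0, -1); meets WM at R = (1/6, 5/3)
R = W + t·(M−W) with t = 1/6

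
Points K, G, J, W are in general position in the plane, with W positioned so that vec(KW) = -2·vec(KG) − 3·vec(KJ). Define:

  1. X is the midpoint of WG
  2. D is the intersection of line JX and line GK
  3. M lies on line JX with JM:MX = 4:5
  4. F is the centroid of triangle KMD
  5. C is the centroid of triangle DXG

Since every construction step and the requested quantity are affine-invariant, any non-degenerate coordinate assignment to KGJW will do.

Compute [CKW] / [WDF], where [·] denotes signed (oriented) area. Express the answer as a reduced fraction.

[CKW]:[WDF] = -117/22

Assign K = (0, 0), G = (1, 0), J = (0, 1), W = (-2, -3) — the answer is frame-independent, so this choice is without loss of generality.
1. X is the midpoint of WG ⇒ X = (-1/2, -3/2)
2. D is the intersection of line JX and line GK ⇒ D = (-1/5, 0)
3. M lies on line JX with JM:MX = 4:5 ⇒ M = (-2/9, -1/9)
4. F is the centroid of triangle KMD ⇒ F = (-19/135, -1/27)
5. C is the centroid of triangle DXG ⇒ C = (1/10, -1/2)
2·[CKW] = 13/10, 2·[WDF] = -11/45
[CKW]:[WDF] = 13/10:-11/45 = -117/22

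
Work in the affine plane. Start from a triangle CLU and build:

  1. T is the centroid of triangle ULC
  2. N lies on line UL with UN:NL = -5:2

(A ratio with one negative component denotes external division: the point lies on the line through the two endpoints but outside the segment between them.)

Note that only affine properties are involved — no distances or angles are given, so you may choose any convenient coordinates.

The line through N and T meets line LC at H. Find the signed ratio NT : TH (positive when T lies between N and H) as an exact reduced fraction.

NT:TH = -3

Work in coordinates with C = (0, 0), L = (1, 0), U = (0, 1).
1. T is the centroid of triangle ULC ⇒ T = (1/3, 1/3)
2. N lies on line UL with UN:NL = -5:2 ⇒ N = (5/3, -2/3)
line NT meets LC at H = (7/9, 0)
T = N + t·(H−N) with t = 3/2, so NT:TH = 3/2:-1/2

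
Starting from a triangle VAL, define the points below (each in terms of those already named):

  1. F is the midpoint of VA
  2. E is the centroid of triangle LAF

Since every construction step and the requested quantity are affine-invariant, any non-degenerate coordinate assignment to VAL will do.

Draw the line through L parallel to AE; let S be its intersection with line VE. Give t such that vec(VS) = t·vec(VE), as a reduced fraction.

t = 3/2

Set V = (0, 0), A = (1, 0), L = (0, 1); any affine frame gives the same invariant.
1. F is the midpoint of VA ⇒ F = (1/2, 0)
2. E is the centroid of triangle LAF ⇒ E = (1/2, 1/3)
through L parallel to AE: direction (-1/2, 1/3); meets VE at S = (3/4, 1/2)
S = V + t·(E−V) with t = 3/2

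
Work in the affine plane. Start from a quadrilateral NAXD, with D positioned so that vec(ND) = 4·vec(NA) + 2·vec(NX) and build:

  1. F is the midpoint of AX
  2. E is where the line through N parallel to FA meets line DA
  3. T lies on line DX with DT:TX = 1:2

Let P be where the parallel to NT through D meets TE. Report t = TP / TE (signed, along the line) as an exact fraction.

Set N = (0, 0), A = (1, 0), X = (0, 1), D = (4, 2); any affine frame gives the same invariant.
1. F is the midpoint of AX ⇒ F = (1/2, 1/2)
2. E is where the line through N parallel to FA meets line DA ⇒ E = (2/5, -2/5)
3. T lies on line DX with DT:TX = 1:2 ⇒ T = (8/3, 5/3)
through D parallel to NT: direction (8/3, 5/3); meets TE at P = (12/13, 1/13)
P = T + t·(E−T) with t = 10/13

t = 10/13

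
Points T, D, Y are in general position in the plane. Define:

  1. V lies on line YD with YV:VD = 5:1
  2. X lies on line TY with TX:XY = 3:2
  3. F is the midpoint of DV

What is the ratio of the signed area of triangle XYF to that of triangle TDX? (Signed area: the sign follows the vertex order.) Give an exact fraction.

[XYF]:[TDX] = -11/18

Work in coordinates with T = (0, 0), D = (1, 0), Y = (0, 1).
1. V lies on line YD with YV:VD = 5:1 ⇒ V = (5/6, 1/6)
2. X lies on line TY with TX:XY = 3:2 ⇒ X = (0, 3/5)
3. F is the midpoint of DV ⇒ F = (11/12, 1/12)
2·[XYF] = -11/30, 2·[TDX] = 3/5
[XYF]:[TDX] = -11/30:3/5 = -11/18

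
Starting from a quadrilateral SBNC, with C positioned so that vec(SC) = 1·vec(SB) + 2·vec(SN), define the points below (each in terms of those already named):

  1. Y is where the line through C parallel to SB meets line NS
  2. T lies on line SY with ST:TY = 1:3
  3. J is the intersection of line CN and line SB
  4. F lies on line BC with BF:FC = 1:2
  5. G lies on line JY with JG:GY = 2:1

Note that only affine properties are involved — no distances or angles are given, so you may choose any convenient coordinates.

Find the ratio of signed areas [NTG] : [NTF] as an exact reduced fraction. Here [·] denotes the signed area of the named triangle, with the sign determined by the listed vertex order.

Assign S = (0, 0), B = (1, 0), N = (0, 1), C = (1, 2) — the answer is frame-independent, so this choice is without loss of generality.
1. Y is where the line through C parallel to SB meets line NS ⇒ Y = (0, 2)
2. T lies on line SY with ST:TY = 1:3 ⇒ T = (0, 1/2)
3. J is the intersection of line CN and line SB ⇒ J = (-1, 0)
4. F lies on line BC with BF:FC = 1:2 ⇒ F = (1, 2/3)
5. G lies on line JY with JG:GY = 2:1 ⇒ G = (-1/3, 4/3)
2·[NTG] = -1/6, 2·[NTF] = 1/2
[NTG]:[NTF] = -1/6:1/2 = -1/3

[NTG]:[NTF] = -1/3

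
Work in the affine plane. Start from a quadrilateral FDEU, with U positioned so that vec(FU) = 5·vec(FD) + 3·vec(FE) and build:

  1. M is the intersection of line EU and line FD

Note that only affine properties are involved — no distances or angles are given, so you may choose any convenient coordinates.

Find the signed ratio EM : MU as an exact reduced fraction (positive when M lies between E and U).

Set F = (0, 0), D = (1, 0), E = (0, 1), U = (5, 3); any affine frame gives the same invariant.
1. M is the intersection of line EU and line FD ⇒ M = (-5/2, 0)
M = E + t·(U−E) with t = -1/2, so EM:MU = t:(1−t) = -1/2:3/2

EM:MU = -1/3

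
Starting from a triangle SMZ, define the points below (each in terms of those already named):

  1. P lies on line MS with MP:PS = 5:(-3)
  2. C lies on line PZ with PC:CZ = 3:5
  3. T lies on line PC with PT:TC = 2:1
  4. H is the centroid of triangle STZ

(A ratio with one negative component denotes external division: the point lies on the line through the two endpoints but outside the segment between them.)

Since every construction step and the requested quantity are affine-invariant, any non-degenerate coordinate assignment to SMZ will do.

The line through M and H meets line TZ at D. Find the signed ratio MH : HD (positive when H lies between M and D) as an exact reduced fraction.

Work in coordinates with S = (0, 0), M = (1, 0), Z = (0, 1).
1. P lies on line MS with MP:PS = 5:(-3) ⇒ P = (-3/2, 0)
2. C lies on line PZ with PC:CZ = 3:5 ⇒ C = (-15/16, 3/8)
3. T lies on line PC with PT:TC = 2:1 ⇒ T = (-9/8, 1/4)
4. H is the centroid of triangle STZ ⇒ H = (-3/8, 5/12)
line MH meets TZ at D = (-23/32, 25/48)
H = M + t·(D−M) with t = 4/5, so MH:HD = 4/5:1/5

MH:HD = 4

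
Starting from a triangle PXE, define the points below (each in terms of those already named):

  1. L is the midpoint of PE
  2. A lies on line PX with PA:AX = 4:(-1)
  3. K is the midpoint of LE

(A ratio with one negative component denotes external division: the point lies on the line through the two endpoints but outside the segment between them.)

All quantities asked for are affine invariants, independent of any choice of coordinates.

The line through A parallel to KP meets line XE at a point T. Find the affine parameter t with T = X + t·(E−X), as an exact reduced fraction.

Set P = (0, 0), X = (1, 0), E = (0, 1); any affine frame gives the same invariant.
1. L is the midpoint of PE ⇒ L = (0, 1/2)
2. A lies on line PX with PA:AX = 4:(-1) ⇒ A = (4/3, 0)
3. K is the midpoint of LE ⇒ K = (0, 3/4)
through A parallel to KP: direction (0, -3/4); meets XE at T = (4/3, -1/3)
T = X + t·(E−X) with t = -1/3

t = -1/3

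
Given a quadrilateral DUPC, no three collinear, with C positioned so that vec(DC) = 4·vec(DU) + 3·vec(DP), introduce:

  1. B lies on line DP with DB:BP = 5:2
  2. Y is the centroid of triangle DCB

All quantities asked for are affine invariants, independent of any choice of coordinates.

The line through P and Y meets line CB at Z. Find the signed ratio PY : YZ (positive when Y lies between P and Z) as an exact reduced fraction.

Set D = (0, 0), U = (1, 0), P = (0, 1), C = (4, 3); any affine frame gives the same invariant.
1. B lies on line DP with DB:BP = 5:2 ⇒ B = (0, 5/7)
2. Y is the centroid of triangle DCB ⇒ Y = (4/3, 26/21)
line PY meets CB at Z = (8/11, 87/77)
Y = P + t·(Z−P) with t = 11/6, so PY:YZ = 11/6:-5/6

PY:YZ = -11/5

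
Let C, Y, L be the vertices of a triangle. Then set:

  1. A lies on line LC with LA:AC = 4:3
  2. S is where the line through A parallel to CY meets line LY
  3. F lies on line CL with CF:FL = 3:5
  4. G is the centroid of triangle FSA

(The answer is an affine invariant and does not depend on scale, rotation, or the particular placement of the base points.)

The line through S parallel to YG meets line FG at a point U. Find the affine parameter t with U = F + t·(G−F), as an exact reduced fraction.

Work in coordinates with C = (0, 0), Y = (1, 0), L = (0, 1).
1. A lies on line LC with LA:AC = 4:3 ⇒ A = (0, 3/7)
2. S is where the line through A parallel to CY meets line LY ⇒ S = (4/7, 3/7)
3. F lies on line CL with CF:FL = 3:5 ⇒ F = (0, 3/8)
4. G is the centroid of triangle FSA ⇒ G = (4/21, 23/56)
through S parallel to YG: direction (-17/21, 23/56); meets FG at U = (218/441, 275/588)
U = F + t·(G−F) with t = 109/42

t = 109/42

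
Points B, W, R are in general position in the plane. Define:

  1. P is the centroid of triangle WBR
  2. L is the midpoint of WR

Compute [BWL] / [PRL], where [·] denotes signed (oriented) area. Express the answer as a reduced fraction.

Set B = (0, 0), W = (1, 0), R = (0, 1); any affine frame gives the same invariant.
1. P is the centroid of triangle WBR ⇒ P = (1/3, 1/3)
2. L is the midpoint of WR ⇒ L = (1/2, 1/2)
2·[BWL] = 1/2, 2·[PRL] = -1/6
[BWL]:[PRL] = 1/2:-1/6 = -3

[BWL]:[PRL] = -3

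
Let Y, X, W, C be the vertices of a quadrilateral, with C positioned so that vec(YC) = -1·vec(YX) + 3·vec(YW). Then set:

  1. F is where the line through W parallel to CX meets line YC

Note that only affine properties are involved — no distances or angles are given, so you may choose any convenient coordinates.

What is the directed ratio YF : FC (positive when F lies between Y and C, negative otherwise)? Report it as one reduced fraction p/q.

Choose coordinates Y = (0, 0), X = (1, 0), W = (0, 1), C = (-1, 3).
1. F is where the line through W parallel to CX meets line YC ⇒ F = (-2/3, 2)
F = Y + t·(C−Y) with t = 2/3, so YF:FC = t:(1−t) = 2/3:1/3

YF:FC = 2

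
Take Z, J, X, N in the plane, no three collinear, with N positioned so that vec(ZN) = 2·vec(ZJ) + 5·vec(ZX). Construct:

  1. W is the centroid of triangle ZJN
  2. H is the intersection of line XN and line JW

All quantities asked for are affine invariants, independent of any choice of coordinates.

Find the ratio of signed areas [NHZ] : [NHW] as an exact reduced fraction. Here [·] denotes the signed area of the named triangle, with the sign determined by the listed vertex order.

[NHZ]:[NHW] = 3/4

Set Z = (0, 0), J = (1, 0), X = (0, 1), N = (2, 5); any affine frame gives the same invariant.
1. W is the centroid of triangle ZJN ⇒ W = (1, 5/3)
2. H is the intersection of line XN and line JW ⇒ H = (1, 3)
2·[NHZ] = 1, 2·[NHW] = 4/3
[NHZ]:[NHW] = 1:4/3 = 3/4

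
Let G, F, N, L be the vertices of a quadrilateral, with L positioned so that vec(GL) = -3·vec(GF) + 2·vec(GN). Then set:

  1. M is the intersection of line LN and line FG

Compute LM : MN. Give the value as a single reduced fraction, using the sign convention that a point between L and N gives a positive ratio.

Set G = (0, 0), F = (1, 0), N = (0, 1), L = (-3, 2); any affine frame gives the same invariant.
1. M is the intersection of line LN and line FG ⇒ M = (3, 0)
M = L + t·(N−L) with t = 2, so LM:MN = t:(1−t) = 2:-1

LM:MN = -2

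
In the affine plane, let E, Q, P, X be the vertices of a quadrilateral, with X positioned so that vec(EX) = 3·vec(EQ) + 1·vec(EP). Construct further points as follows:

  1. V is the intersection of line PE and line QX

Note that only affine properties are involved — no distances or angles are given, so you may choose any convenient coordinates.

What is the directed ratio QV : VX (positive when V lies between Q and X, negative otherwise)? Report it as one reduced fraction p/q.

Set E = (0, 0), Q = (1, 0), P = (0, 1), X = (3, 1); any affine frame gives the same invariant.
1. V is the intersection of line PE and line QX ⇒ V = (0, -1/2)
V = Q + t·(X−Q) with t = -1/2, so QV:VX = t:(1−t) = -1/2:3/2

QV:VX = -1/3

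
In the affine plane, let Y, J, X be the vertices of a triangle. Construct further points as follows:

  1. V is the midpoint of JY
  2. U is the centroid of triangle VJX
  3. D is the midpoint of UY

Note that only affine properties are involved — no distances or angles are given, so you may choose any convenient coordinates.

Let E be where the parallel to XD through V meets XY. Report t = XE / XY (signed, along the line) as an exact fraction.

Choose coordinates Y = (0, 0), J = (1, 0), X = (0, 1).
1. V is the midpoint of JY ⇒ V = (1/2, 0)
2. U is the centroid of triangle VJX ⇒ U = (1/2, 1/3)
3. D is the midpoint of UY ⇒ D = (1/4, 1/6)
through V parallel to XD: direction (1/4, -5/6); meets XY at E = (0, 5/3)
E = X + t·(Y−X) with t = -2/3

t = -2/3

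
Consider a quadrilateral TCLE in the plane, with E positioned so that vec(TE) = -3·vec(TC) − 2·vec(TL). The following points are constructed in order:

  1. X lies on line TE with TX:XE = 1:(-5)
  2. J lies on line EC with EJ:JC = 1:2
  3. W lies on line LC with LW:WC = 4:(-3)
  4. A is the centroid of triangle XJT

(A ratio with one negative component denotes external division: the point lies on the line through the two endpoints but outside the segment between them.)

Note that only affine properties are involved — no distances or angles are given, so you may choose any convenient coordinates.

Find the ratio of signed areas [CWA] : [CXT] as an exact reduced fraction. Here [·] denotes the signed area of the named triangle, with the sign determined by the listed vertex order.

[CWA]:[CXT] = -19/2

Choose coordinates T = (0, 0), C = (1, 0), L = (0, 1), E = (-3, -2).
1. X lies on line TE with TX:XE = 1:(-5) ⇒ X = (3/4, 1/2)
2. J lies on line EC with EJ:JC = 1:2 ⇒ J = (-5/3, -4/3)
3. W lies on line LC with LW:WC = 4:(-3) ⇒ W = (4, -3)
4. A is the centroid of triangle XJT ⇒ A = (-11/36, -5/18)
2·[CWA] = -19/4, 2·[CXT] = 1/2
[CWA]:[CXT] = -19/4:1/2 = -19/2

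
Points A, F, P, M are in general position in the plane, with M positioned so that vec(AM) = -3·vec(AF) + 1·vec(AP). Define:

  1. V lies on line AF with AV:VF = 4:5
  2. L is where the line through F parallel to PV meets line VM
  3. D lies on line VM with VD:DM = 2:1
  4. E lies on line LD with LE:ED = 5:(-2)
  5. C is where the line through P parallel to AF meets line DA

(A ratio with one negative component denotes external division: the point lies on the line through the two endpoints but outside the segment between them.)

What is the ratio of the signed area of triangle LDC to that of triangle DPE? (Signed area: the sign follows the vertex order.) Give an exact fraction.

Choose coordinates A = (0, 0), F = (1, 0), P = (0, 1), M = (-3, 1).
1. V lies on line AF with AV:VF = 4:5 ⇒ V = (4/9, 0)
2. L is where the line through F parallel to PV meets line VM ⇒ L = (263/243, -5/27)
3. D lies on line VM with VD:DM = 2:1 ⇒ D = (-50/27, 2/3)
4. E lies on line LD with LE:ED = 5:(-2) ⇒ E = (-2776/729, 100/81)
5. C is where the line through P parallel to AF meets line DA ⇒ C = (-25/9, 1)
2·[LDC] = -46/243, 2·[DPE] = 46/27
[LDC]:[DPE] = -46/243:46/27 = -1/9

[LDC]:[DPE] = -1/9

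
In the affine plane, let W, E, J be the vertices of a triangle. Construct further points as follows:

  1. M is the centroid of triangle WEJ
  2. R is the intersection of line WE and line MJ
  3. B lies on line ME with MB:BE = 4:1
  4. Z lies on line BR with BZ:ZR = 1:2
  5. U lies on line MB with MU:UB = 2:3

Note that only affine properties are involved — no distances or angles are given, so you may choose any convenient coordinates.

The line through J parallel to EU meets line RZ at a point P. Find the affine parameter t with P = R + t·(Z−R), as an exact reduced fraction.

t = 9/2

Assign W = (0, 0), E = (1, 0), J = (0, 1) — the answer is frame-independent, so this choice is without loss of generality.
1. M is the centroid of triangle WEJ ⇒ M = (1/3, 1/3)
2. R is the intersection of line WE and line MJ ⇒ R = (1/2, 0)
3. B lies on line ME with MB:BE = 4:1 ⇒ B = (13/15, 1/15)
4. Z lies on line BR with BZ:ZR = 1:2 ⇒ Z = (67/90, 2/45)
5. U lies on line MB with MU:UB = 2:3 ⇒ U = (41/75, 17/75)
through J parallel to EU: direction (-34/75, 17/75); meets RZ at P = (8/5, 1/5)
P = R + t·(Z−R) with t = 9/2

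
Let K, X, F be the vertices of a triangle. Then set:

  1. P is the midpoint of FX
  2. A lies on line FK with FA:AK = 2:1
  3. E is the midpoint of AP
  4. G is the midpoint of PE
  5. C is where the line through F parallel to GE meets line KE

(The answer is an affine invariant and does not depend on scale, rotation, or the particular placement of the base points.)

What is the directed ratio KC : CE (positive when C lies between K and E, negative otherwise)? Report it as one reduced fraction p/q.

KC:CE = -3/2

Set K = (0, 0), X = (1, 0), F = (0, 1); any affine frame gives the same invariant.
1. P is the midpoint of FX ⇒ P = (1/2, 1/2)
2. A lies on line FK with FA:AK = 2:1 ⇒ A = (0, 1/3)
3. E is the midpoint of AP ⇒ E = (1/4, 5/12)
4. G is the midpoint of PE ⇒ G = (3/8, 11/24)
5. C is where the line through F parallel to GE meets line KE ⇒ C = (3/4, 5/4)
C = K + t·(E−K) with t = 3, so KC:CE = t:(1−t) = 3:-2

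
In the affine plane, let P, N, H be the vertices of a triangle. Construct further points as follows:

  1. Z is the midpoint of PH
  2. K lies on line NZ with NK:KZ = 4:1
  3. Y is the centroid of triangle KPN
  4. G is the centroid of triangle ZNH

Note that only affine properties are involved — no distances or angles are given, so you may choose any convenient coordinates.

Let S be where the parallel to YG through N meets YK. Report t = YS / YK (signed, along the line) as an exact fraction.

Work in coordinates with P = (0, 0), N = (1, 0), H = (0, 1).
1. Z is the midpoint of PH ⇒ Z = (0, 1/2)
2. K lies on line NZ with NK:KZ = 4:1 ⇒ K = (1/5, 2/5)
3. Y is the centroid of triangle KPN ⇒ Y = (2/5, 2/15)
4. G is the centroid of triangle ZNH ⇒ G = (1/3, 1/2)
through N parallel to YG: direction (-1/15, 11/30); meets YK at S = (29/25, -22/25)
S = Y + t·(K−Y) with t = -19/5

t = -19/5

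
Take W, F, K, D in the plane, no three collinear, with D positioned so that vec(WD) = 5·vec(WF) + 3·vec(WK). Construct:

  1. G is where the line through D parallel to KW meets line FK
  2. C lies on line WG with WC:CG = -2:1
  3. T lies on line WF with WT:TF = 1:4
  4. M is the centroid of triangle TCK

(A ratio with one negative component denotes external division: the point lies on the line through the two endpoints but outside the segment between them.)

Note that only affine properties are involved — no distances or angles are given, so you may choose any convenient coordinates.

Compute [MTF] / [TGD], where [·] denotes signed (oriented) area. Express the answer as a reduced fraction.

[MTF]:[TGD] = -1/18

Set W = (0, 0), F = (1, 0), K = (0, 1), D = (5, 3); any affine frame gives the same invariant.
1. G is where the line through D parallel to KW meets line FK ⇒ G = (5, -4)
2. C lies on line WG with WC:CG = -2:1 ⇒ C = (10, -8)
3. T lies on line WF with WT:TF = 1:4 ⇒ T = (1/5, 0)
4. M is the centroid of triangle TCK ⇒ M = (17/5, -7/3)
2·[MTF] = -28/15, 2·[TGD] = 168/5
[MTF]:[TGD] = -28/15:168/5 = -1/18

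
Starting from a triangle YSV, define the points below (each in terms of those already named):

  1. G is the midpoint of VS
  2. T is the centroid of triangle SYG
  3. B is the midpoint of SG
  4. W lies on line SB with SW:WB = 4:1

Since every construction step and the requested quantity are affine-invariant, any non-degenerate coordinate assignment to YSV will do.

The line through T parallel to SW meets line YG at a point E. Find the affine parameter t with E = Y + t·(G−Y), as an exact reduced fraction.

t = 2/3

Set Y = (0, 0), S = (1, 0), V = (0, 1); any affine frame gives the same invariant.
1. G is the midpoint of VS ⇒ G = (1/2, 1/2)
2. T is the centroid of triangle SYG ⇒ T = (1/2, 1/6)
3. B is the midpoint of SG ⇒ B = (3/4, 1/4)
4. W lies on line SB with SW:WB = 4:1 ⇒ W = (4/5, 1/5)
through T parallel to SW: direction (-1/5, 1/5); meets YG at E = (1/3, 1/3)
E = Y + t·(G−Y) with t = 2/3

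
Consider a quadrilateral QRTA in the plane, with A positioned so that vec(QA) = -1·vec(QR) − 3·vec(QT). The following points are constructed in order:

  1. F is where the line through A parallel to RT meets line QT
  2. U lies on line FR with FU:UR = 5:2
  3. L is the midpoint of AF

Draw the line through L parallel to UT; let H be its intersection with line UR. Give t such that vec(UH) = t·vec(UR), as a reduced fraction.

Set Q = (0, 0), R = (1, 0), T = (0, 1), A = (-1, -3); any affine frame gives the same invariant.
1. F is where the line through A parallel to RT meets line QT ⇒ F = (0, -4)
2. U lies on line FR with FU:UR = 5:2 ⇒ U = (5/7, -8/7)
3. L is the midpoint of AF ⇒ L = (-1/2, -7/2)
through L parallel to UT: direction (-5/7, 15/7); meets UR at H = (-1/7, -32/7)
H = U + t·(R−U) with t = -3

t = -3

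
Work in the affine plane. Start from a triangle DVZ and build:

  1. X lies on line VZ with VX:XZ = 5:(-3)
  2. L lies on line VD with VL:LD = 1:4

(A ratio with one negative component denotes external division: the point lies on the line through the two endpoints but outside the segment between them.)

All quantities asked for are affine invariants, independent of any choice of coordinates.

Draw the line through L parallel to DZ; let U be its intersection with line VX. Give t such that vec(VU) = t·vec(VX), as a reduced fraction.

Set D = (0, 0), V = (1, 0), Z = (0, 1); any affine frame gives the same invariant.
1. X lies on line VZ with VX:XZ = 5:(-3) ⇒ X = (-3/2, 5/2)
2. L lies on line VD with VL:LD = 1:4 ⇒ L = (4/5, 0)
through L parallel to DZ: direction (0, 1); meets VX at U = (4/5, 1/5)
U = V + t·(X−V) with t = 2/25

t = 2/25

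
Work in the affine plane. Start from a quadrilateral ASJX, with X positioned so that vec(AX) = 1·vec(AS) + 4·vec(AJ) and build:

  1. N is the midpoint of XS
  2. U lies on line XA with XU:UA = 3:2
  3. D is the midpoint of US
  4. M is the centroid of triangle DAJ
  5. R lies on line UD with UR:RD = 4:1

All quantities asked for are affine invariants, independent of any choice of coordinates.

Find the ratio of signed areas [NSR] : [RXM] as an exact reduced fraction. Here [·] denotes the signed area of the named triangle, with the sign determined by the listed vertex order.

[NSR]:[RXM] = -54/83

Choose coordinates A = (0, 0), S = (1, 0), J = (0, 1), X = (1, 4).
1. N is the midpoint of XS ⇒ N = (1, 2)
2. U lies on line XA with XU:UA = 3:2 ⇒ U = (2/5, 8/5)
3. D is the midpoint of US ⇒ D = (7/10, 4/5)
4. M is the centroid of triangle DAJ ⇒ M = (7/30, 3/5)
5. R lies on line UD with UR:RD = 4:1 ⇒ R = (16/25, 24/25)
2·[NSR] = -18/25, 2·[RXM] = 83/75
[NSR]:[RXM] = -18/25:83/75 = -54/83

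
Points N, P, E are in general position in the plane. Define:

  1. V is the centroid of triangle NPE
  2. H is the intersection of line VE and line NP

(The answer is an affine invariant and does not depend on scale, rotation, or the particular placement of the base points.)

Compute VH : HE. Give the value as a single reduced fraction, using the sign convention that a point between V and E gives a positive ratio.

Assign N = (0, 0), P = (1, 0), E = (0, 1) — the answer is frame-independent, so this choice is without loss of generality.
1. V is the centroid of triangle NPE ⇒ V = (1/3, 1/3)
2. H is the intersection of line VE and line NP ⇒ H = (1/2, 0)
H = V + t·(E−V) with t = -1/2, so VH:HE = t:(1−t) = -1/2:3/2

VH:HE = -1/3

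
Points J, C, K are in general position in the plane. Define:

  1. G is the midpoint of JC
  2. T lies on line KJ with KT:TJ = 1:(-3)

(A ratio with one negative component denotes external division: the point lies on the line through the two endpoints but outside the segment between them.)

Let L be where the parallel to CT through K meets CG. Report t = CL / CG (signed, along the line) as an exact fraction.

t = 2/3

Choose coordinates J = (0, 0), C = (1, 0), K = (0, 1).
1. G is the midpoint of JC ⇒ G = (1/2, 0)
2. T lies on line KJ with KT:TJ = 1:(-3) ⇒ T = (0, 3/2)
through K parallel to CT: direction (-1, 3/2); meets CG at L = (2/3, 0)
L = C + t·(G−C) with t = 2/3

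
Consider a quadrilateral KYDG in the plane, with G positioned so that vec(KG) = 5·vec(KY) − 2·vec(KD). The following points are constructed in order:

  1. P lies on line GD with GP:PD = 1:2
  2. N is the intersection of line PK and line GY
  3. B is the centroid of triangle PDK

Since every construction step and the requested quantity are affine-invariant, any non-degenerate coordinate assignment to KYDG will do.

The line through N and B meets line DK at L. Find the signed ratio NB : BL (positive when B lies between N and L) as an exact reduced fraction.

Work in coordinates with K = (0, 0), Y = (1, 0), D = (0, 1), G = (5, -2).
1. P lies on line GD with GP:PD = 1:2 ⇒ P = (10/3, -1)
2. N is the intersection of line PK and line GY ⇒ N = (5/2, -3/4)
3. B is the centroid of triangle PDK ⇒ B = (10/9, 0)
line NB meets DK at L = (0, 3/5)
B = N + t·(L−N) with t = 5/9, so NB:BL = 5/9:4/9

NB:BL = 5/4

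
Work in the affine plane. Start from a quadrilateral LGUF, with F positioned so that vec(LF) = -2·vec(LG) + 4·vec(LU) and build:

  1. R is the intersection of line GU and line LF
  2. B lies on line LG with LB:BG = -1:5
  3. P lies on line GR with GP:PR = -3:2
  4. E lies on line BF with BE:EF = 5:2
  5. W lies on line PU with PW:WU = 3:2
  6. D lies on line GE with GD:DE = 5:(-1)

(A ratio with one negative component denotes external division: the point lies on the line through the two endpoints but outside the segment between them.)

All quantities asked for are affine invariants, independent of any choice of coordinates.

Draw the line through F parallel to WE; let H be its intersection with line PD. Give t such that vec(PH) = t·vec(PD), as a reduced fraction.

Choose coordinates L = (0, 0), G = (1, 0), U = (0, 1), F = (-2, 4).
1. R is the intersection of line GU and line LF ⇒ R = (-1, 2)
2. B lies on line LG with LB:BG = -1:5 ⇒ B = (-1/4, 0)
3. P lies on line GR with GP:PR = -3:2 ⇒ P = (-5, 6)
4. E lies on line BF with BE:EF = 5:2 ⇒ E = (-3/2, 20/7)
5. W lies on line PU with PW:WU = 3:2 ⇒ W = (-2, 3)
6. D lies on line GE with GD:DE = 5:(-1) ⇒ D = (-17/8, 25/7)
through F parallel to WE: direction (1/2, -1/7); meets PD at H = (-133/45, 1346/315)
H = P + t·(D−P) with t = 32/45

t = 32/45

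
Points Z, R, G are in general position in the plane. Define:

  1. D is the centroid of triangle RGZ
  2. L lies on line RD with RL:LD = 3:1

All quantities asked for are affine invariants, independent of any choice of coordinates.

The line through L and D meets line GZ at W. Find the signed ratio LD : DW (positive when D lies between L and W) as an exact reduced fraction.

Work in coordinates with Z = (0, 0), R = (1, 0), G = (0, 1).
1. D is the centroid of triangle RGZ ⇒ D = (1/3, 1/3)
2. L lies on line RD with RL:LD = 3:1 ⇒ L = (1/2, 1/4)
line LD meets GZ at W = (0, 1/2)
D = L + t·(W−L) with t = 1/3, so LD:DW = 1/3:2/3

LD:DW = 1/2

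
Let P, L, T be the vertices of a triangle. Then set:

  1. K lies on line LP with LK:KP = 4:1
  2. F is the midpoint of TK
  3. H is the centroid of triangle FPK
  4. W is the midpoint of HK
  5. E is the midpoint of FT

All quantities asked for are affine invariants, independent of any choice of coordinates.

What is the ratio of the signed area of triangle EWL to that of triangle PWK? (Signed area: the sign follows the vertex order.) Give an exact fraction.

Assign P = (0, 0), L = (1, 0), T = (0, 1) — the answer is frame-independent, so this choice is without loss of generality.
1. K lies on line LP with LK:KP = 4:1 ⇒ K = (1/5, 0)
2. F is the midpoint of TK ⇒ F = (1/10, 1/2)
3. H is the centroid of triangle FPK ⇒ H = (1/10, 1/6)
4. W is the midpoint of HK ⇒ W = (3/20, 1/12)
5. E is the midpoint of FT ⇒ E = (1/20, 3/4)
2·[EWL] = 67/120, 2·[PWK] = -1/60
[EWL]:[PWK] = 67/120:-1/60 = -67/2

[EWL]:[PWK] = -67/2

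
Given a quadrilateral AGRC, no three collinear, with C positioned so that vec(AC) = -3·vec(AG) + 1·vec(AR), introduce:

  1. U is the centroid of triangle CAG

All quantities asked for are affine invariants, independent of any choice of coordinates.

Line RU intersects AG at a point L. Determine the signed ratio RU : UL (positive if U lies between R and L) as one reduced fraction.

Choose coordinates A = (0, 0), G = (1, 0), R = (0, 1), C = (-3, 1).
1. U is the centroid of triangle CAG ⇒ U = (-2/3, 1/3)
line RU meets AG at L = (-1, 0)
U = R + t·(L−R) with t = 2/3, so RU:UL = 2/3:1/3

RU:UL = 2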